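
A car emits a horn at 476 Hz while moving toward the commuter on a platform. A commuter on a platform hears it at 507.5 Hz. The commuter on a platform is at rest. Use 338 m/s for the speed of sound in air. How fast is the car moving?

f' = f · v/(v − v_s) ⇒ v_s = v · |1 − f/f'|.
v_s = 338 × |1 − 476/507.5| = 338 × 0.06207 ≈ 21.0 m/s.

21.0 m/s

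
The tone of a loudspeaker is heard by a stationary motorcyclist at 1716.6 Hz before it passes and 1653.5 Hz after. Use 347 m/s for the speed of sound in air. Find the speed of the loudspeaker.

f₁/f₂ = (v + v_s)/(v − v_s), so v_s = v · (f₁ − f₂)/(f₁ + f₂).
v_s = 347 × (1716.6 − 1653.5)/(1716.6 + 1653.5) = 347 × 63.1/3370.1 ≈ 6.5 m/s.

6.5 m/s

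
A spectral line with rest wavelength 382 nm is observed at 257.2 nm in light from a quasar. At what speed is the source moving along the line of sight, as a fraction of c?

λ'/λ₀ = 0.6733 < 1 (blueshift), so the source is approaching.
λ'/λ₀ = √((1 − β)/(1 + β)) for an approaching source ⇒ β = (1 − r²)/(1 + r²) with r = λ'/λ₀.
β = (1 − 0.4533)/(1 + 0.4533) ≈ 0.376.

0.376c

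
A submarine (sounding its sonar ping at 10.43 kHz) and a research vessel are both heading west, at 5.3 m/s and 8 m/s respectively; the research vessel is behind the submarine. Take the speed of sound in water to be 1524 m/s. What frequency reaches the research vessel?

The research vessel is behind, so the submarine is moving away from it while the research vessel is moving toward the submarine.
Both move, so f' = f · (v + v_o)/(v + v_s).
f' = 10.43 × (1524 + 8)/(1524 + 5.3) = 10.43 × 1532/1529.3 ≈ 10.45 kHz.

10.45 kHz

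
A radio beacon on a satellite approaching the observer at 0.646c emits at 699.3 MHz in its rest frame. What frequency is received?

Relativistic Doppler for frequency: f' = f₀ · √((1 + β)/(1 − β)).
f' = 699.3 × √(1.6460/0.3540) = 699.3 × 2.15632 ≈ 1507.9 MHz.

1507.9 MHz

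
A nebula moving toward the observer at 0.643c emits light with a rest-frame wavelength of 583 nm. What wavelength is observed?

Relativistic Doppler for wavelength: λ' = λ₀ · √((1 − β)/(1 + β)).
λ' = 583 × √(0.3570/1.6430) = 583 × 0.46614 ≈ 271.8 nm.

271.8 nm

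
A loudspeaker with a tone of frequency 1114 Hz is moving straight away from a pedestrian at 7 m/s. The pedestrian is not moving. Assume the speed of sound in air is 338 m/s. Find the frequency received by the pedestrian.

1091 Hz

Moving source, stationary observer: f' = f · v/(v + v_s) since the source is receding.
f' = 1114 × 338/(338 + 7) = 1114 × 338/345 ≈ 1091 Hz.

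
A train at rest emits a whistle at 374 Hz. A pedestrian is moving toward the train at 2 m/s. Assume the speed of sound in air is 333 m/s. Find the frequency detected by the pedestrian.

376 Hz

Moving observer, stationary source: f' = f · (v + v_o)/v.
f' = 374 × (333 + 2)/333 = 374 × 335/333 ≈ 376 Hz.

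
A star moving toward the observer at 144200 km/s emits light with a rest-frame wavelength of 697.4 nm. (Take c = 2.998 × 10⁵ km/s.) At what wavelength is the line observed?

412.9 nm

β = v/c = 144200/299800 = 0.4810.
Relativistic Doppler for wavelength: λ' = λ₀ · √((1 − β)/(1 + β)).
λ' = 697.4 × √(0.5190/1.4810) = 697.4 × 0.59199 ≈ 412.9 nm.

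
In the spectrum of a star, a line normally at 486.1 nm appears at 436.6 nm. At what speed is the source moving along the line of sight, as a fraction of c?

0.107

λ'/λ₀ = 0.8982 < 1 (blueshift), so the source is approaching.
λ'/λ₀ = √((1 − β)/(1 + β)) for an approaching source ⇒ β = (1 − r²)/(1 + r²) with r = λ'/λ₀.
β = (1 − 0.8067)/(1 + 0.8067) ≈ 0.107.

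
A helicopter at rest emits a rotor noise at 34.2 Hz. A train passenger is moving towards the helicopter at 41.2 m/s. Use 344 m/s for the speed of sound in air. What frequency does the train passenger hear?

38.3 Hz

Only the observer moves, toward the source, so f' = f · (v + v_o)/v.
f' = 34.2 × (344 + 41.2)/344 = 34.2 × 385.2/344 ≈ 38.3 Hz.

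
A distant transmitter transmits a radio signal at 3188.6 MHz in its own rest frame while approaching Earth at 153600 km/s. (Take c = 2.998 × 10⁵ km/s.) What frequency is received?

β = v/c = 153600/299800 = 0.5123.
Relativistic Doppler for frequency: f' = f₀ · √((1 + β)/(1 − β)).
f' = 3188.6 × √(1.5123/0.4877) = 3188.6 × 1.76103 ≈ 5615.2 MHz.

5615.2 MHz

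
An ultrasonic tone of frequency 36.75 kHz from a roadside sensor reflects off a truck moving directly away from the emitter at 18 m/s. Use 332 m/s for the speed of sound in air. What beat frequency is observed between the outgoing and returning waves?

3780 Hz

The truck first receives the wave as a moving observer: f₁ = f₀ · (v − u)/v = 36.75 × (332 − 18)/332 ≈ 34.76 kHz.
On reflection it acts as a source moving away from the stationary detector: f₂ = f₁ · v/(v + u) = 34.76 × 332/350 ≈ 32.97 kHz.
Equivalently f₂ = f₀ · (v − u)/(v + u).
Beat frequency (with f₀ = 36750 Hz): |f₂ − f₀| = 2u·f₀/(v + u) = 2 × 18 × 36750/350 ≈ 3780 Hz.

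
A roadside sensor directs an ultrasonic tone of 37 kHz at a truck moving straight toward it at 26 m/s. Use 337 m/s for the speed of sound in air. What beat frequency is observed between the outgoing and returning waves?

The truck first receives the wave as a moving observer: f₁ = f₀ · (v + u)/v = 37 × (337 + 26)/337 ≈ 39.85 kHz.
On reflection it acts as a source moving toward the stationary detector: f₂ = f₁ · v/(v − u) = 39.85 × 337/311 ≈ 43.19 kHz.
Equivalently f₂ = f₀ · (v + u)/(v − u).
Beat frequency (with f₀ = 37000 Hz): |f₂ − f₀| = 2u·f₀/(v − u) = 2 × 26 × 37000/311 ≈ 6186 Hz.

6186 Hz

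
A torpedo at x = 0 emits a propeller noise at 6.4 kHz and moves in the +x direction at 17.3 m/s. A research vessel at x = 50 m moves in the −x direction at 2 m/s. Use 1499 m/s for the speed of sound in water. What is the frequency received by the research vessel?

6.48 kHz

The observer lies on the +x side, so the source is heading toward the observer and the observer is heading toward the source.
Both move, so f' = f · (v + v_o)/(v − v_s).
f' = 6.4 × (1499 + 2)/(1499 − 17.3) = 6.4 × 1501/1481.7 ≈ 6.48 kHz.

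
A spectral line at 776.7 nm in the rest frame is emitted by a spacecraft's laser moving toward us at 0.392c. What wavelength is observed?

Relativistic Doppler for wavelength: λ' = λ₀ · √((1 − β)/(1 + β)).
λ' = 776.7 × √(0.6080/1.3920) = 776.7 × 0.66089 ≈ 513.3 nm.

513.3 nm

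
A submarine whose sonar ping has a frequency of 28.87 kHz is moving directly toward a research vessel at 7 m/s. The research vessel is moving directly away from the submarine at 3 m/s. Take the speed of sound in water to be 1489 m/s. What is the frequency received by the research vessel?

Both move, so f' = f · (v − v_o)/(v − v_s).
f' = 28.87 × (1489 − 3)/(1489 − 7) = 28.87 × 1486/1482 ≈ 28.9 kHz.

28.9 kHz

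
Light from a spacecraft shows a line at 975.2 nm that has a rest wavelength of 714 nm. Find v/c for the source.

λ'/λ₀ = 1.3658 > 1 (redshift), so the source is receding.
λ'/λ₀ = √((1 + β)/(1 − β)) for a receding source ⇒ β = (r² − 1)/(r² + 1) with r = λ'/λ₀.
β = (1.8655 − 1)/(1.8655 + 1) ≈ 0.302.

0.302c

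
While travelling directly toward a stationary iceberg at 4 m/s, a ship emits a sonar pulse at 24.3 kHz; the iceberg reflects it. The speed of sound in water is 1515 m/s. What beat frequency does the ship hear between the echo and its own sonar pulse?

The iceberg receives the sound from a moving source: f₁ = f₀ · v/(v − v_e) = 24.3 × 1515/1511 ≈ 24.3643 kHz.
On the return leg the ship is a moving observer: f₂ = f₁ · (v + v_e)/v = 24.3643 × 1519/1515 ≈ 24.4287 kHz.
Beat against the emitted tone (with f₀ = 24300 Hz): |f₂ − f₀| = 2v_e·f₀/(v − v_e) = 2 × 4 × 24300/1511 ≈ 129 Hz.

129 Hz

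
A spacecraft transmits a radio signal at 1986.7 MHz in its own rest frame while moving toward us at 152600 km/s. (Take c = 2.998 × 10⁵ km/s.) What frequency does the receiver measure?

3482.9 MHz

β = v/c = 152600/299800 = 0.5090.
Relativistic Doppler for frequency: f' = f₀ · √((1 + β)/(1 − β)).
f' = 1986.7 × √(1.5090/0.4910) = 1986.7 × 1.75310 ≈ 3482.9 MHz.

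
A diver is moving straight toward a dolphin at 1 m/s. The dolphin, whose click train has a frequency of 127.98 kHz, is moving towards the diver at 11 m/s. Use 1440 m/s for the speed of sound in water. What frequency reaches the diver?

Both move, so f' = f · (v + v_o)/(v − v_s).
f' = 127.98 × (1440 + 1)/(1440 − 11) = 127.98 × 1441/1429 ≈ 129.1 kHz.

129.1 kHz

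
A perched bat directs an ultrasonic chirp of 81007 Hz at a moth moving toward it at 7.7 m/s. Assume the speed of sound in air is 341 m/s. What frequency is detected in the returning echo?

84750 Hz

At the moth (a moving observer), f₁ = f₀ · (v + u)/v = 81007 × 348.7/341 ≈ 82836 Hz.
The reflection then acts as a moving source: f₂ = f₁ · v/(v − u) ≈ 84750 Hz.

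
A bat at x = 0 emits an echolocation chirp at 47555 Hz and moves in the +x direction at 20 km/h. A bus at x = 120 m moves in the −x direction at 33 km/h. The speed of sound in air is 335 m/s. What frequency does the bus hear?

20 km/h = 5.556 m/s; 33 km/h = 9.167 m/s.
The observer lies on the +x side, so the source is heading toward the observer and the observer is heading toward the source.
General Doppler shift: f' = f · (v + v_o)/(v − v_s).
f' = 47555 × (335 + 9.167)/(335 − 5.556) = 47555 × 344.17/329.44 ≈ 49680 Hz.

49680 Hz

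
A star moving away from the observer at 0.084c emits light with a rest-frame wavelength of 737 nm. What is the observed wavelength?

Relativistic Doppler for wavelength: λ' = λ₀ · √((1 + β)/(1 − β)).
λ' = 737 × √(1.0840/0.9160) = 737 × 1.08784 ≈ 801.7 nm.

801.7 nm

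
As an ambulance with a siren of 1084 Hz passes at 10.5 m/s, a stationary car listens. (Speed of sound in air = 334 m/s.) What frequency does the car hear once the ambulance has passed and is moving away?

Receding: f₂ = f · v/(v + v_s) = 1084 × 334/344.5 ≈ 1051 Hz.

1051 Hz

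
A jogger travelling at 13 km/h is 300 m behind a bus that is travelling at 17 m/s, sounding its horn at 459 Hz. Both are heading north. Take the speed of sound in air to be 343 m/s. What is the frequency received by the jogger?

442 Hz

13 km/h = 3.611 m/s.
The jogger is behind, so the bus is moving away from it while the jogger is moving toward the bus.
With source receding and observer approaching, f' = f · (v + v_o)/(v + v_s).
f' = 459 × (343 + 3.611)/(343 + 17) = 459 × 346.61/360 ≈ 442 Hz.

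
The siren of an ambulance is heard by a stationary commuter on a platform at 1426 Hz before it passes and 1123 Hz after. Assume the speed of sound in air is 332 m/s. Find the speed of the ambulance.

39 m/s

f₁/f₂ = (v + v_s)/(v − v_s), so v_s = v · (f₁ − f₂)/(f₁ + f₂).
v_s = 332 × (1426 − 1123)/(1426 + 1123) = 332 × 303/2549 ≈ 39 m/s.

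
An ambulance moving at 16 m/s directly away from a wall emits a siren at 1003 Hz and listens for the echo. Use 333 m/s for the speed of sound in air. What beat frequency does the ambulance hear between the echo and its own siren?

92 Hz

The wall receives the sound from a moving source: f₁ = f₀ · v/(v + v_e) = 1003 × 333/349 ≈ 957.0 Hz.
On the return leg the ambulance is a moving observer: f₂ = f₁ · (v − v_e)/v = 957.0 × 317/333 ≈ 911.0 Hz.
Equivalently f₂ = f₀ · (v − v_e)/(v + v_e).
Beat against the emitted tone: |f₂ − f₀| = 2v_e·f₀/(v + v_e) = 2 × 16 × 1003/349 ≈ 92 Hz.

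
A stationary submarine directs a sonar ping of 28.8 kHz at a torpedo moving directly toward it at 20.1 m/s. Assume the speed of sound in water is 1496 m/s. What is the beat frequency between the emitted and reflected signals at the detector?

At the torpedo (a moving observer), f₁ = f₀ · (v + u)/v = 28.8 × 1516.1/1496 ≈ 29.187 kHz.
On reflection it acts as a source moving toward the stationary detector: f₂ = f₁ · v/(v − u) = 29.187 × 1496/1475.9 ≈ 29.584 kHz.
Beat frequency (with f₀ = 28800 Hz): |f₂ − f₀| = 2u·f₀/(v − u) = 2 × 20.1 × 28800/1475.9 ≈ 784 Hz.

784 Hz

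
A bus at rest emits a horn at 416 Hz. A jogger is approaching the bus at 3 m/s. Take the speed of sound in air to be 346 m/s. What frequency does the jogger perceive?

420 Hz

Moving observer, stationary source: f' = f · (v + v_o)/v.
f' = 416 × (346 + 3)/346 = 416 × 349/346 ≈ 420 Hz.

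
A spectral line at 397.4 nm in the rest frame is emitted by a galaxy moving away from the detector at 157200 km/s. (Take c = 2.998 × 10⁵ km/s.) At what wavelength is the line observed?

711.4 nm

β = v/c = 157200/299800 = 0.5243.
Relativistic Doppler for wavelength: λ' = λ₀ · √((1 + β)/(1 − β)).
λ' = 397.4 × √(1.5243/0.4757) = 397.4 × 1.79019 ≈ 711.4 nm.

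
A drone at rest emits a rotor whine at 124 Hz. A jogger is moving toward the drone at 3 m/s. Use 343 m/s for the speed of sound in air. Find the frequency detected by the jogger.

125 Hz

Only the observer moves, toward the source, so f' = f · (v + v_o)/v.
f' = 124 × (343 + 3)/343 = 124 × 346/343 ≈ 125 Hz.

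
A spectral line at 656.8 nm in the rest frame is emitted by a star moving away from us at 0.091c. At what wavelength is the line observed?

719.6 nm

Relativistic Doppler for wavelength: λ' = λ₀ · √((1 + β)/(1 − β)).
λ' = 656.8 × √(1.0910/0.9090) = 656.8 × 1.09555 ≈ 719.6 nm.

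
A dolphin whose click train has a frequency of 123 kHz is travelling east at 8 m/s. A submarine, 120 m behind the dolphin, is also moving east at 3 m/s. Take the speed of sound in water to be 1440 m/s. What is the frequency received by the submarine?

The submarine is behind, so the dolphin is moving away from it while the submarine is moving toward the dolphin.
Both move, so f' = f · (v + v_o)/(v + v_s).
f' = 123 × (1440 + 3)/(1440 + 8) = 123 × 1443/1448 ≈ 122.6 kHz.

122.6 kHz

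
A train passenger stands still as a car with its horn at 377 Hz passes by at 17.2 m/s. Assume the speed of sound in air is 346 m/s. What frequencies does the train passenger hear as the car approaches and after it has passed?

397 Hz approaching; 359 Hz receding

Approaching: f₁ = f · v/(v − v_s) = 377 × 346/328.8 ≈ 397 Hz.
Receding: f₂ = f · v/(v + v_s) = 377 × 346/363.2 ≈ 359 Hz.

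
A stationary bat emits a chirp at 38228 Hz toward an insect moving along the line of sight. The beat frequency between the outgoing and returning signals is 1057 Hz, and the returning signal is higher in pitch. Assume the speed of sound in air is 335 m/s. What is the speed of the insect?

4.6 m/s

Double Doppler shift off a moving reflector: f₂ = f₀ · (v + u)/(v − u) (u > 0 toward emitter).
Returning signal is higher, so f₂ = f₀ + Δf = 38228 + 1057 = 39285 Hz.
Rearranging, u = v · (f₂ − f₀)/(f₂ + f₀) = 335 × 1057/77513 ≈ 4.6 m/s.
So the insect is moving at 4.6 m/s toward the emitter.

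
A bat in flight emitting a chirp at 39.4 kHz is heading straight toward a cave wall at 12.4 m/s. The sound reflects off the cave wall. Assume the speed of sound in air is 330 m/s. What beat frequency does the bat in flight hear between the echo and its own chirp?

The cave wall receives the sound from a moving source: f₁ = f₀ · v/(v − v_e) = 39.4 × 330/317.6 ≈ 40.94 kHz.
On the return leg the bat in flight is a moving observer: f₂ = f₁ · (v + v_e)/v = 40.94 × 342.4/330 ≈ 42.48 kHz.
Beat against the emitted tone (with f₀ = 39400 Hz): |f₂ − f₀| = 2v_e·f₀/(v − v_e) = 2 × 12.4 × 39400/317.6 ≈ 3077 Hz.

3077 Hz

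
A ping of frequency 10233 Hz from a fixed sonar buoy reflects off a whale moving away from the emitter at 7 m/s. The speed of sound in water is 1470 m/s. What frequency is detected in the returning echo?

At the whale (a moving observer), f₁ = f₀ · (v − u)/v = 10233 × 1463/1470 ≈ 10184 Hz.
On reflection it acts as a source moving away from the stationary detector: f₂ = f₁ · v/(v + u) = 10184 × 1470/1477 ≈ 10136 Hz.
Equivalently f₂ = f₀ · (v − u)/(v + u).

10136 Hz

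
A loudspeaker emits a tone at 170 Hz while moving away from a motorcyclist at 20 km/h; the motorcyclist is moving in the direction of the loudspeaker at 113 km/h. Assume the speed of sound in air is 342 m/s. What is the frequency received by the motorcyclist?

183 Hz

20 km/h = 5.556 m/s; 113 km/h = 31.39 m/s.
With source receding and observer approaching, f' = f · (v + v_o)/(v + v_s).
f' = 170 × (342 + 31.39)/(342 + 5.556) = 170 × 373.39/347.56 ≈ 183 Hz.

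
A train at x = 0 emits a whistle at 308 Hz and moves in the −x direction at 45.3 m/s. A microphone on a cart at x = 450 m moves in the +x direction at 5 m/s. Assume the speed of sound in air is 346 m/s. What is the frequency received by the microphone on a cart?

The observer lies on the +x side, so the source is heading away from the observer and the observer is heading away from the source.
General Doppler shift: f' = f · (v − v_o)/(v + v_s).
f' = 308 × (346 − 5)/(346 + 45.3) = 308 × 341/391.3 ≈ 268 Hz.

268 Hz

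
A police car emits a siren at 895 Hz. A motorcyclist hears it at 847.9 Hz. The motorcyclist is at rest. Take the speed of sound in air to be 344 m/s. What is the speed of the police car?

19.1 m/s

f' < f, so the police car is receding.
f' = f · v/(v + v_s) ⇒ v_s = v · |1 − f/f'|.
v_s = 344 × |1 − 895/847.9| = 344 × 0.05555 ≈ 19.1 m/s.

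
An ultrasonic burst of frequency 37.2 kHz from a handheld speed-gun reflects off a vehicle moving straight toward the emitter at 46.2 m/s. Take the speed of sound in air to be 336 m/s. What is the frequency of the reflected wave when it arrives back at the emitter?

49.1 kHz

The vehicle first receives the wave as a moving observer: f₁ = f₀ · (v + u)/v = 37.2 × (336 + 46.2)/336 ≈ 42.3 kHz.
The reflection then acts as a moving source: f₂ = f₁ · v/(v − u) ≈ 49.1 kHz.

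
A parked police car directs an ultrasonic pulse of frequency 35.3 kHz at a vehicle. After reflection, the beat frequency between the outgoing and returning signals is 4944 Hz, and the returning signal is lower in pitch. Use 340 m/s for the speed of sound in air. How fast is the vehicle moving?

Double Doppler shift off a moving reflector: f₂ = f₀ · (v + u)/(v − u) (u > 0 toward emitter).
Returning signal is lower, so f₂ = f₀ − Δf = 35300 − 4944 = 30356 Hz.
Rearranging, u = v · (f₂ − f₀)/(f₂ + f₀) = 340 × -4944/65656 ≈ -26 m/s.
So the vehicle is moving at 26 m/s away from the emitter.

26 m/s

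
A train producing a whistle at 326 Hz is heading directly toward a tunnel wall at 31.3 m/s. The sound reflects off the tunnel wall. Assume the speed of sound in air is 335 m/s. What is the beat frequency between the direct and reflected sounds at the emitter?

67 Hz

The tunnel wall receives the sound from a moving source: f₁ = f₀ · v/(v − v_e) = 326 × 335/303.7 ≈ 359.6 Hz.
On the return leg the train is a moving observer: f₂ = f₁ · (v + v_e)/v = 359.6 × 366.3/335 ≈ 393.2 Hz.
Equivalently f₂ = f₀ · (v + v_e)/(v − v_e).
Beat against the emitted tone: |f₂ − f₀| = 2v_e·f₀/(v − v_e) = 2 × 31.3 × 326/303.7 ≈ 67 Hz.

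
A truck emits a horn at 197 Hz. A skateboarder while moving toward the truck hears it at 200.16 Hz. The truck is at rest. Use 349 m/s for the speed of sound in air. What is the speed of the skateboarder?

f' = f · (v + v_o)/v ⇒ v_o = v · |f'/f − 1|.
v_o = 349 × |200.16/197 − 1| = 349 × 0.01604 ≈ 5.6 m/s.

5.6 m/s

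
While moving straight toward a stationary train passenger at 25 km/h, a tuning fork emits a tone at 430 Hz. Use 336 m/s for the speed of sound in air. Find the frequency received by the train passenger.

439 Hz

25 km/h = 6.944 m/s.
Only the source moves, toward the listener, so f' = f · v/(v − v_s).
f' = 430 × 336/(336 − 6.944) = 430 × 336/329.1 ≈ 439 Hz.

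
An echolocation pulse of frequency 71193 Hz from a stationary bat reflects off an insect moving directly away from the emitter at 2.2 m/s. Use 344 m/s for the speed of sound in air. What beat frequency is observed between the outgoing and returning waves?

At the insect (a moving observer), f₁ = f₀ · (v − u)/v = 71193 × 341.8/344 ≈ 70738 Hz.
On reflection it acts as a source moving away from the stationary detector: f₂ = f₁ · v/(v + u) = 70738 × 344/346.2 ≈ 70288 Hz.
Equivalently f₂ = f₀ · (v − u)/(v + u).
Beat frequency: |f₂ − f₀| = 2u·f₀/(v + u) = 2 × 2.2 × 71193/346.2 ≈ 905 Hz.

905 Hz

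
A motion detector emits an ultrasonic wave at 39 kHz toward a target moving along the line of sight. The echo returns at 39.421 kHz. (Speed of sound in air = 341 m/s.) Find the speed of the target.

Double Doppler shift off a moving reflector: f₂ = f₀ · (v + u)/(v − u) (u > 0 toward emitter).
Rearranging, u = v · (f₂ − f₀)/(f₂ + f₀) = 341 × 0.421/78.421 ≈ 1.83 m/s.
So the target is moving at 1.83 m/s toward the emitter.

1.83 m/s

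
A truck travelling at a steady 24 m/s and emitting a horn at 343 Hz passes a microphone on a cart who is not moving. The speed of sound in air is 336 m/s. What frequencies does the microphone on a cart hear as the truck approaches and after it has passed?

369 Hz approaching; 320 Hz receding

Approaching: f₁ = f · v/(v − v_s) = 343 × 336/312 ≈ 369 Hz.
Receding: f₂ = f · v/(v + v_s) = 343 × 336/360 ≈ 320 Hz.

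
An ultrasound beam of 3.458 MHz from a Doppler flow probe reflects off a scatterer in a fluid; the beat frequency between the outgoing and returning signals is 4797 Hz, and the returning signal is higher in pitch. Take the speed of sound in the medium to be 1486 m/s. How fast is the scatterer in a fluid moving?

Double Doppler shift off a moving reflector: f₂ = f₀ · (v + u)/(v − u) (u > 0 toward emitter).
Returning signal is higher, so f₂ = f₀ + Δf = 3458000 + 4797 = 3462797 Hz.
Rearranging, u = v · (f₂ − f₀)/(f₂ + f₀) = 1486 × 4797/6920797 ≈ 1.03 m/s.
So the scatterer in a fluid is moving at 1.03 m/s toward the emitter.

1.03 m/s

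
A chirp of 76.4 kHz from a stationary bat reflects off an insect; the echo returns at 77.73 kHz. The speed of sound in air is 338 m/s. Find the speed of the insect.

Double Doppler shift off a moving reflector: f₂ = f₀ · (v + u)/(v − u) (u > 0 toward emitter).
Rearranging, u = v · (f₂ − f₀)/(f₂ + f₀) = 338 × 1.33/154.13 ≈ 2.92 m/s.
So the insect is moving at 2.92 m/s toward the emitter.

2.92 m/s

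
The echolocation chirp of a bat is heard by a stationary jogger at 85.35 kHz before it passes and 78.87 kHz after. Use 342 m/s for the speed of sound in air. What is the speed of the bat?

13.5 m/s

f₁/f₂ = (v + v_s)/(v − v_s), so v_s = v · (f₁ − f₂)/(f₁ + f₂).
v_s = 342 × (85.35 − 78.87)/(85.35 + 78.87) = 342 × 6.48/164.22 ≈ 13.5 m/s.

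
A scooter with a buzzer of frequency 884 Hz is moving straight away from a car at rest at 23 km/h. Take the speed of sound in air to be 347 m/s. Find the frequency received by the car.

23 km/h = 6.389 m/s.
Only the source moves, away from the listener, so f' = f · v/(v + v_s).
f' = 884 × 347/(347 + 6.389) = 884 × 347/353.4 ≈ 868 Hz.

868 Hz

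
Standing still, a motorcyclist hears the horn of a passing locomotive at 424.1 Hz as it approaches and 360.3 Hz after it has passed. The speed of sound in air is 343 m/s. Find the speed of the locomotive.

f₁/f₂ = (v + v_s)/(v − v_s), so v_s = v · (f₁ − f₂)/(f₁ + f₂).
v_s = 343 × (424.1 − 360.3)/(424.1 + 360.3) = 343 × 63.8/784.4 ≈ 28 m/s.

28 m/s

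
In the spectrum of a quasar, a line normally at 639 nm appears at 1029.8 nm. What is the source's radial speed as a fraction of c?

0.444c

λ'/λ₀ = 1.6116 > 1 (redshift), so the source is receding.
λ'/λ₀ = √((1 + β)/(1 − β)) for a receding source ⇒ β = (r² − 1)/(r² + 1) with r = λ'/λ₀.
β = (2.5972 − 1)/(2.5972 + 1) ≈ 0.444.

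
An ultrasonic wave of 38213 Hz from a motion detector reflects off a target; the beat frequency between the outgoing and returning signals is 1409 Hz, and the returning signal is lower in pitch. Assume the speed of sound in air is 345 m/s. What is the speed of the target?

6.5 m/s

Double Doppler shift off a moving reflector: f₂ = f₀ · (v + u)/(v − u) (u > 0 toward emitter).
Returning signal is lower, so f₂ = f₀ − Δf = 38213 − 1409 = 36804 Hz.
Rearranging, u = v · (f₂ − f₀)/(f₂ + f₀) = 345 × -1409/75017 ≈ -6.5 m/s.
So the target is moving at 6.5 m/s away from the emitter.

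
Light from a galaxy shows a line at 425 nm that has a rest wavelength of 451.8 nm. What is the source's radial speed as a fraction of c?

0.061c

λ'/λ₀ = 0.9407 < 1 (blueshift), so the source is approaching.
λ'/λ₀ = √((1 − β)/(1 + β)) for an approaching source ⇒ β = (1 − r²)/(1 + r²) with r = λ'/λ₀.
β = (1 − 0.8849)/(1 + 0.8849) ≈ 0.061.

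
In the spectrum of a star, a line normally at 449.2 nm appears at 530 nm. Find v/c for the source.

0.164

λ'/λ₀ = 1.1799 > 1 (redshift), so the source is receding.
λ'/λ₀ = √((1 + β)/(1 − β)) for a receding source ⇒ β = (r² − 1)/(r² + 1) with r = λ'/λ₀.
β = (1.3921 − 1)/(1.3921 + 1) ≈ 0.164.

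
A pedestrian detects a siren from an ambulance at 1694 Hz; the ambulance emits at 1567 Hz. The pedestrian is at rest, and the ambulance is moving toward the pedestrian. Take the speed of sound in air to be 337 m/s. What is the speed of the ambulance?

f' = f · v/(v − v_s) ⇒ v_s = v · |1 − f/f'|.
v_s = 337 × |1 − 1567/1694| = 337 × 0.07497 ≈ 25 m/s.

25 m/s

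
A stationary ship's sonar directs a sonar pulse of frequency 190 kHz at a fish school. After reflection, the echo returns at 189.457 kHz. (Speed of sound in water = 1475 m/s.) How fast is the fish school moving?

Double Doppler shift off a moving reflector: f₂ = f₀ · (v + u)/(v − u) (u > 0 toward emitter).
Rearranging, u = v · (f₂ − f₀)/(f₂ + f₀) = 1475 × -0.543/379.457 ≈ -2.11 m/s.
So the fish school is moving at 2.11 m/s away from the emitter.

2.11 m/s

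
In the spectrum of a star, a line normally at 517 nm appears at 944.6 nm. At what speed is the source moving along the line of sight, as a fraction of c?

λ'/λ₀ = 1.8271 > 1 (redshift), so the source is receding.
λ'/λ₀ = √((1 + β)/(1 − β)) for a receding source ⇒ β = (r² − 1)/(r² + 1) with r = λ'/λ₀.
β = (3.3382 − 1)/(3.3382 + 1) ≈ 0.539.

0.539c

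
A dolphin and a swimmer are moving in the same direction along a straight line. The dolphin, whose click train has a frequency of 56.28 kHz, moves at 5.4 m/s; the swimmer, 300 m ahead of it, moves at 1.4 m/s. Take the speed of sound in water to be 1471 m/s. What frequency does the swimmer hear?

56.4 kHz

The swimmer is ahead, so the dolphin is moving toward it while the swimmer is moving away from the dolphin.
With source approaching and observer receding, f' = f · (v − v_o)/(v − v_s).
f' = 56.28 × (1471 − 1.4)/(1471 − 5.4) = 56.28 × 1469.6/1465.6 ≈ 56.4 kHz.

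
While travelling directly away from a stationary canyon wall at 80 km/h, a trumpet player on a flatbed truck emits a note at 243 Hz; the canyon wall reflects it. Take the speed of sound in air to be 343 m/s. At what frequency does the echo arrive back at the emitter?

213 Hz

80 km/h = 22.22 m/s.
The canyon wall receives the sound from a moving source: f₁ = f₀ · v/(v + v_e) = 243 × 343/365.22 ≈ 228 Hz.
On the return leg the trumpet player on a flatbed truck is a moving observer: f₂ = f₁ · (v − v_e)/v = 228 × 320.78/343 ≈ 213 Hz.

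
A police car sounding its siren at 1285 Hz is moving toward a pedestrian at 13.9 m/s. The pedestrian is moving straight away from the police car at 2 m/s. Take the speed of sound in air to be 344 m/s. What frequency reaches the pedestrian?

Both move, so f' = f · (v − v_o)/(v − v_s).
f' = 1285 × (344 − 2)/(344 − 13.9) = 1285 × 342/330.1 ≈ 1331 Hz.

1331 Hz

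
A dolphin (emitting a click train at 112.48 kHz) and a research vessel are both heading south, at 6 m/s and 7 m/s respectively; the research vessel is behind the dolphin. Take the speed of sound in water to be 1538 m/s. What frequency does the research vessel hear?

The research vessel is behind, so the dolphin is moving away from it while the research vessel is moving toward the dolphin.
With source receding and observer approaching, f' = f · (v + v_o)/(v + v_s).
f' = 112.48 × (1538 + 7)/(1538 + 6) = 112.48 × 1545/1544 ≈ 112.6 kHz.

112.6 kHz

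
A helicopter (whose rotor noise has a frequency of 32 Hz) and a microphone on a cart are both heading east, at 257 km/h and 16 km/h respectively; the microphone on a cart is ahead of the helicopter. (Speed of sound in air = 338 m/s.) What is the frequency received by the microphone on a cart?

40.0 Hz

257 km/h = 71.39 m/s; 16 km/h = 4.444 m/s.
The microphone on a cart is ahead, so the helicopter is moving toward it while the microphone on a cart is moving away from the helicopter.
Both move, so f' = f · (v − v_o)/(v − v_s).
f' = 32 × (338 − 4.444)/(338 − 71.39) = 32 × 333.56/266.61 ≈ 40.0 Hz.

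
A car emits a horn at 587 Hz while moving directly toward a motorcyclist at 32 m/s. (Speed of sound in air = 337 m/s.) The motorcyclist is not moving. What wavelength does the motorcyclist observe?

52.0 cm

Only the source moves, toward the listener, so f' = f · v/(v − v_s).
f' = 587 × 337/(337 − 32) ≈ 649 Hz.
λ' = v/f' = 337/648.587 ≈ 52.0 cm.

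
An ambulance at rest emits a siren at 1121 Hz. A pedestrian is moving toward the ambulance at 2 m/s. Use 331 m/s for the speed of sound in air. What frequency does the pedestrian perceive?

Only the observer moves, toward the source, so f' = f · (v + v_o)/v.
f' = 1121 × (331 + 2)/331 = 1121 × 333/331 ≈ 1128 Hz.

1128 Hz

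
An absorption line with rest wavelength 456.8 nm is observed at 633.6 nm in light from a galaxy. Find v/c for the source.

0.316

λ'/λ₀ = 1.3870 > 1 (redshift), so the source is receding.
λ'/λ₀ = √((1 + β)/(1 − β)) for a receding source ⇒ β = (r² − 1)/(r² + 1) with r = λ'/λ₀.
β = (1.9239 − 1)/(1.9239 + 1) ≈ 0.316.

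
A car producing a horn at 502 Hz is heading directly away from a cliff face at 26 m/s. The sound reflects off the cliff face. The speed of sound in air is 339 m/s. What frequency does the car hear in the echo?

The cliff face receives the sound from a moving source: f₁ = f₀ · v/(v + v_e) = 502 × 339/365 ≈ 466 Hz.
On the return leg the car is a moving observer: f₂ = f₁ · (v − v_e)/v = 466 × 313/339 ≈ 430 Hz.

430 Hz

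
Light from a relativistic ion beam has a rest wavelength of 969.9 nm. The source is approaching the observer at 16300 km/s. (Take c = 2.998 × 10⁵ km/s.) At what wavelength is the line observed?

918.5 nm

β = v/c = 16300/299800 = 0.0544.
Relativistic Doppler for wavelength: λ' = λ₀ · √((1 − β)/(1 + β)).
λ' = 969.9 × √(0.9456/1.0544) = 969.9 × 0.94703 ≈ 918.5 nm.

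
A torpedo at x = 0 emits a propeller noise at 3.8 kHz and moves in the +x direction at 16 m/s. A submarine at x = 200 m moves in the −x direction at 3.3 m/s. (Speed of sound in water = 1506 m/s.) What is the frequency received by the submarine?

3.85 kHz

The observer lies on the +x side, so the source is heading toward the observer and the observer is heading toward the source.
Both move, so f' = f · (v + v_o)/(v − v_s).
f' = 3.8 × (1506 + 3.3)/(1506 − 16) = 3.8 × 1509.3/1490 ≈ 3.85 kHz.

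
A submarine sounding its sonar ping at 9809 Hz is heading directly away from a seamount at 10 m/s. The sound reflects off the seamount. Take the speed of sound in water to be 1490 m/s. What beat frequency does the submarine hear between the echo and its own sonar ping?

131 Hz

The seamount receives the sound from a moving source: f₁ = f₀ · v/(v + v_e) = 9809 × 1490/1500 ≈ 9743.6 Hz.
On the return leg the submarine is a moving observer: f₂ = f₁ · (v − v_e)/v = 9743.6 × 1480/1490 ≈ 9678.2 Hz.
Beat against the emitted tone: |f₂ − f₀| = 2v_e·f₀/(v + v_e) = 2 × 10 × 9809/1500 ≈ 131 Hz.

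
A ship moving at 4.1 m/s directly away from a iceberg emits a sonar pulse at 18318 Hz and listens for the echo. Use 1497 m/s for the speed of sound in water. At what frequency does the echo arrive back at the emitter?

The iceberg receives the sound from a moving source: f₁ = f₀ · v/(v + v_e) = 18318 × 1497/1501.1 ≈ 18268 Hz.
On the return leg the ship is a moving observer: f₂ = f₁ · (v − v_e)/v = 18268 × 1492.9/1497 ≈ 18218 Hz.
Equivalently f₂ = f₀ · (v − v_e)/(v + v_e).

18218 Hz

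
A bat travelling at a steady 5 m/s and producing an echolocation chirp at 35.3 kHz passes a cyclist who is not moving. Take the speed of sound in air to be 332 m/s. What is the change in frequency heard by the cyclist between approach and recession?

Approaching: f₁ = f · v/(v − v_s) = 35.3 × 332/327 ≈ 35.84 kHz.
Receding: f₂ = f · v/(v + v_s) = 35.3 × 332/337 ≈ 34.78 kHz.
Drop: f₁ − f₂ = 2f·v·v_s/(v² − v_s²) = 2 × 35.3 × 332 × 5/(332² − 5²) ≈ 1.06 kHz.

1.06 kHz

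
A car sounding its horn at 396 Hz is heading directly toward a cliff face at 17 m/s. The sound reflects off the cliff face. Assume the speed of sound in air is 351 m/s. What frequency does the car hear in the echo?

436 Hz

The cliff face receives the sound from a moving source: f₁ = f₀ · v/(v − v_e) = 396 × 351/334 ≈ 416 Hz.
On the return leg the car is a moving observer: f₂ = f₁ · (v + v_e)/v = 416 × 368/351 ≈ 436 Hz.
Equivalently f₂ = f₀ · (v + v_e)/(v − v_e).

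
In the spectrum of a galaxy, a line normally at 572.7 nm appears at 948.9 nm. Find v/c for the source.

0.466

λ'/λ₀ = 1.6569 > 1 (redshift), so the source is receding.
λ'/λ₀ = √((1 + β)/(1 − β)) for a receding source ⇒ β = (r² − 1)/(r² + 1) with r = λ'/λ₀.
β = (2.7453 − 1)/(2.7453 + 1) ≈ 0.466.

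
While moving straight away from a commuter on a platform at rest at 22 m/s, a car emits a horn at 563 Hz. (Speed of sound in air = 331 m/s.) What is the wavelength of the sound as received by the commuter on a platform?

62.7 cm

Only the source moves, away from the listener, so f' = f · v/(v + v_s).
f' = 563 × 331/(331 + 22) ≈ 528 Hz.
λ' = v/f' = 331/527.912 ≈ 62.7 cm.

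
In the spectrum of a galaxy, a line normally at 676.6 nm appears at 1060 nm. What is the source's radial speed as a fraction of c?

λ'/λ₀ = 1.5667 > 1 (redshift), so the source is receding.
λ'/λ₀ = √((1 + β)/(1 − β)) for a receding source ⇒ β = (r² − 1)/(r² + 1) with r = λ'/λ₀.
β = (2.4544 − 1)/(2.4544 + 1) ≈ 0.421.

0.421c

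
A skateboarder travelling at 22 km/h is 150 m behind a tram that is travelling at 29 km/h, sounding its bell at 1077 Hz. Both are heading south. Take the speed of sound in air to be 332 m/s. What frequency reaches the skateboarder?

29 km/h = 8.056 m/s; 22 km/h = 6.111 m/s.
The skateboarder is behind, so the tram is moving away from it while the skateboarder is moving toward the tram.
With source receding and observer approaching, f' = f · (v + v_o)/(v + v_s).
f' = 1077 × (332 + 6.111)/(332 + 8.056) = 1077 × 338.11/340.06 ≈ 1071 Hz.

1071 Hz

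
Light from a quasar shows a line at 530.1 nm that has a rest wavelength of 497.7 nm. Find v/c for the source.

λ'/λ₀ = 1.0651 > 1 (redshift), so the source is receding.
λ'/λ₀ = √((1 + β)/(1 − β)) for a receding source ⇒ β = (r² − 1)/(r² + 1) with r = λ'/λ₀.
β = (1.1344 − 1)/(1.1344 + 1) ≈ 0.063.

0.063c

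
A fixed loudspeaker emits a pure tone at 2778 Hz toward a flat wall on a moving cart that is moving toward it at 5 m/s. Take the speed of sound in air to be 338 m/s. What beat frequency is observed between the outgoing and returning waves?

83 Hz

The flat wall on a moving cart first receives the wave as a moving observer: f₁ = f₀ · (v + u)/v = 2778 × (338 + 5)/338 ≈ 2819.1 Hz.
On reflection it acts as a source moving toward the stationary detector: f₂ = f₁ · v/(v − u) = 2819.1 × 338/333 ≈ 2861.4 Hz.
Equivalently f₂ = f₀ · (v + u)/(v − u).
Beat frequency: |f₂ − f₀| = 2u·f₀/(v − u) = 2 × 5 × 2778/333 ≈ 83 Hz.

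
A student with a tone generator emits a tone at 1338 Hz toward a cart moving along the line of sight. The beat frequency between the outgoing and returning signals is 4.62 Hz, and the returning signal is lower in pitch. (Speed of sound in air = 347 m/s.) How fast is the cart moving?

0.60 m/s

Double Doppler shift off a moving reflector: f₂ = f₀ · (v + u)/(v − u) (u > 0 toward emitter).
Returning signal is lower, so f₂ = f₀ − Δf = 1338 − 4.62 = 1333.38 Hz.
Rearranging, u = v · (f₂ − f₀)/(f₂ + f₀) = 347 × -4.62/2671.38 ≈ -0.60 m/s.
So the cart is moving at 0.60 m/s away from the emitter.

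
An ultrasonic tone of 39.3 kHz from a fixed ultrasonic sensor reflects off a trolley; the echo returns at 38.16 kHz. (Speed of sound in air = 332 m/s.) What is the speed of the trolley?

Double Doppler shift off a moving reflector: f₂ = f₀ · (v + u)/(v − u) (u > 0 toward emitter).
Rearranging, u = v · (f₂ − f₀)/(f₂ + f₀) = 332 × -1.14/77.46 ≈ -4.9 m/s.
So the trolley is moving at 4.9 m/s away from the emitter.

4.9 m/s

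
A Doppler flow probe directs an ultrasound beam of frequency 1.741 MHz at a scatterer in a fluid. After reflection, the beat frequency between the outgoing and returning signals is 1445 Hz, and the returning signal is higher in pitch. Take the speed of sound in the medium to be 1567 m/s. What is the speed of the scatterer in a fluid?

Double Doppler shift off a moving reflector: f₂ = f₀ · (v + u)/(v − u) (u > 0 toward emitter).
Returning signal is higher, so f₂ = f₀ + Δf = 1741000 + 1445 = 1742445 Hz.
Rearranging, u = v · (f₂ − f₀)/(f₂ + f₀) = 1567 × 1445/3483445 ≈ 0.65 m/s.
So the scatterer in a fluid is moving at 0.65 m/s toward the emitter.

0.65 m/s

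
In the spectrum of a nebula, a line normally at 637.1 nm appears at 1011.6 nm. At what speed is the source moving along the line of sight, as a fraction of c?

0.432c

λ'/λ₀ = 1.5878 > 1 (redshift), so the source is receding.
λ'/λ₀ = √((1 + β)/(1 − β)) for a receding source ⇒ β = (r² − 1)/(r² + 1) with r = λ'/λ₀.
β = (2.5212 − 1)/(2.5212 + 1) ≈ 0.432.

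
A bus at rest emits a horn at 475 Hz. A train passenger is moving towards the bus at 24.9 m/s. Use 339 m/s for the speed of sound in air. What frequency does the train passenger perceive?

Only the observer moves, toward the source, so f' = f · (v + v_o)/v.
f' = 475 × (339 + 24.9)/339 = 475 × 363.9/339 ≈ 510 Hz.

510 Hz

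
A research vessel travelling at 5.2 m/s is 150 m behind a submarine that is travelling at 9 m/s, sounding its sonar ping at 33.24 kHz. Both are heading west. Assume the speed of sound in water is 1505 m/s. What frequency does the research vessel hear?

33.2 kHz

The research vessel is behind, so the submarine is moving away from it while the research vessel is moving toward the submarine.
With source receding and observer approaching, f' = f · (v + v_o)/(v + v_s).
f' = 33.24 × (1505 + 5.2)/(1505 + 9) = 33.24 × 1510.2/1514 ≈ 33.2 kHz.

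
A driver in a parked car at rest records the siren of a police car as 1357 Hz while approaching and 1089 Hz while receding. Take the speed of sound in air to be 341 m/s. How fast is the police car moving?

f₁/f₂ = (v + v_s)/(v − v_s), so v_s = v · (f₁ − f₂)/(f₁ + f₂).
v_s = 341 × (1357 − 1089)/(1357 + 1089) = 341 × 268/2446 ≈ 37 m/s.

37 m/s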